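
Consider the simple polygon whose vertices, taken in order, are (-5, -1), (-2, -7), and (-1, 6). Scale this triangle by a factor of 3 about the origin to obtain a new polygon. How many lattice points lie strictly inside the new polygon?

196

Using the shoelace formula, 2A = |((-5)·(-7) − (-2)·(-1)) + ((-2)·6 − (-1)·(-7)) + ((-1)·(-1) − (-5)·6)| = 45, so the area is 45/2.
Summing gcd(|Δx|,|Δy|) over the edges gives the boundary count: gcd(3,6) + gcd(1,13) + gcd(4,7) = 3+1+1 = 5.
Scaling by 3 multiplies the area by 3² = 9 (so the new area is 405/2) and multiplies the boundary lattice-point count by 3, giving 15.
By Pick's theorem, the interior count of the dilated polygon is 405/2 − 15/2 + 1 = 196.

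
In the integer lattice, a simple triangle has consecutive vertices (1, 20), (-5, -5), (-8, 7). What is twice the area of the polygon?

147

Using the shoelace formula, 2A = |(1·(-5) − (-5)·20) + ((-5)·7 − (-8)·(-5)) + ((-8)·20 − 1·7)| = 147, so the area is 147/2.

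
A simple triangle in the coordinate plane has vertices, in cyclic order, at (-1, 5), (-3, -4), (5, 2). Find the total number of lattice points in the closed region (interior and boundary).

Using the shoelace formula, 2A = |[(-1)·(-4) − (-3)·5] + [(-3)·2 − 5·(-4)] + [5·5 − (-1)·2]| = 60, so the area is 30.
Summing gcd(|Δx|,|Δy|) over the edges gives the boundary count: gcd(2,9) + gcd(8,6) + gcd(6,3) = 1+2+3 = 6.
Pick's theorem gives I = A − B/2 + 1 = 30 − 6/2 + 1 = 28, so the closed region contains I + B = 28 + 6 = 34 lattice points.

34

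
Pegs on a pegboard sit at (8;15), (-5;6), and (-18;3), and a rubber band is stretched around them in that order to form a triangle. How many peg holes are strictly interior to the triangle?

The shoelace formula gives twice the area as |[8·6 − (-5)·15] + [(-5)·3 − (-18)·6] + [(-18)·15 − 8·3]| = 78, so the area is 39.
Along each edge there are gcd(|Δx|,|Δy|)+1 lattice points, so counting each shared vertex once the boundary has gcd(13,9) + gcd(13,3) + gcd(26,12) = 1+1+2 = 4.
Pick's theorem gives I = A − B/2 + 1 = 39 − 4/2 + 1 = 38.

38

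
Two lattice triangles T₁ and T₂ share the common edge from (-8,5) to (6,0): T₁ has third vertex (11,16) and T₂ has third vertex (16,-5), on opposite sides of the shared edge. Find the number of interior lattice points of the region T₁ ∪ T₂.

The union is the simple quadrilateral with vertices (-8,5), (11,16), (6,0), (16,-5) in order.
The shoelace formula gives twice the area as |((-8)·16 − 11·5) + (11·0 − 6·16) + (6·(-5) − 16·0) + (16·5 − (-8)·(-5))| = 269, so the area is 269/2.
The number of boundary lattice points is Σ gcd(|Δx|,|Δy|) = gcd(19,11) + gcd(5,16) + gcd(10,5) + gcd(24,10) = 1+1+5+2 = 9.
By Pick's theorem I = A − B/2 + 1 = 269/2 − 9/2 + 1 = 131.

131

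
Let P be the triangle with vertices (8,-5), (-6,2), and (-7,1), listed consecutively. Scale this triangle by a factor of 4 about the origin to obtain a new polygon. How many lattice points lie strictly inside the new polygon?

Using the shoelace formula, 2A = |[8·2 − (-6)·(-5)] + [(-6)·1 − (-7)·2] + [(-7)·(-5) − 8·1]| = 21, so the area is 21/2.
Along each edge there are gcd(|Δx|,|Δy|)+1 lattice points, so counting each shared vertex once the boundary has gcd(14,7) + gcd(1,1) + gcd(15,6) = 7+1+3 = 11.
Scaling by 4 multiplies the area by 4² = 16 (so the new area is 168) and multiplies the boundary lattice-point count by 4, giving 44.
By Pick's theorem, the interior count of the dilated polygon is 168 − 44/2 + 1 = 147.

147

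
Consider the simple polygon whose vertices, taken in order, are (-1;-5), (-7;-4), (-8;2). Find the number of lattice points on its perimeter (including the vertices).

9

Along each edge there are gcd(|Δx|,|Δy|)+1 lattice points, so counting each shared vertex once the boundary has gcd(6,1) + gcd(1,6) + gcd(7,7) = 1+1+7 = 9.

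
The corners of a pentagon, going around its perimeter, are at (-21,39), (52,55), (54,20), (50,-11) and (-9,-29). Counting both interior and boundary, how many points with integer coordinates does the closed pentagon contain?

4613

The shoelace formula gives twice the area as |((-21)·55 − 52·39) + (52·20 − 54·55) + (54·(-11) − 50·20) + (50·(-29) − (-9)·(-11)) + ((-9)·39 − (-21)·(-29))| = 9216, so the area is 4608.
Summing gcd(|Δx|,|Δy|) over the edges gives the boundary count: gcd(73,16) + gcd(2,35) + gcd(4,31) + gcd(59,18) + gcd(12,68) = 1+1+1+1+4 = 8.
Pick's theorem gives I = A − B/2 + 1 = 4608 − 8/2 + 1 = 4605, so the closed region contains I + B = 4605 + 8 = 4613 lattice points.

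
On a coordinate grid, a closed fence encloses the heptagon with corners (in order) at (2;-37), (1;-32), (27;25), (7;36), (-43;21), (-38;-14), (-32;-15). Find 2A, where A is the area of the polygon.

The shoelace formula gives twice the area as |[2·(-32) − 1·(-37)] + [1·25 − 27·(-32)] + [27·36 − 7·25] + [7·21 − (-43)·36] + [(-43)·(-14) − (-38)·21] + [(-38)·(-15) − (-32)·(-14)] + [(-32)·(-37) − 2·(-15)]| = 6090, so the area is 3045.

6090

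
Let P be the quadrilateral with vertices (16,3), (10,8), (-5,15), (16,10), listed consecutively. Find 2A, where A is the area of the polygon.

The shoelace formula gives twice the area as |(16·8 − 10·3) + (10·15 − (-5)·8) + ((-5)·10 − 16·15) + (16·3 − 16·10)| = 114, so the area is 57.

114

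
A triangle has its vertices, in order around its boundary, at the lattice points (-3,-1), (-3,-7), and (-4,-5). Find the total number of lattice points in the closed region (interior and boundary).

8

The shoelace formula gives twice the area as |((-3)·(-7) − (-3)·(-1)) + ((-3)·(-5) − (-4)·(-7)) + ((-4)·(-1) − (-3)·(-5))| = 6, so the area is 3.
Summing gcd(|Δx|,|Δy|) over the edges gives the boundary count: gcd(0,6) + gcd(1,2) + gcd(1,4) = 6+1+1 = 8.
Pick's theorem gives I = A − B/2 + 1 = 3 − 8/2 + 1 = 0, so the closed region contains I + B = 0 + 8 = 8 lattice points.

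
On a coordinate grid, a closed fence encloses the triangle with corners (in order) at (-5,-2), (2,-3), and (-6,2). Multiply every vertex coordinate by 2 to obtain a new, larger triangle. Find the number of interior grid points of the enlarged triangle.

52

Using the shoelace formula, 2A = |((-5)·(-3) − 2·(-2)) + (2·2 − (-6)·(-3)) + ((-6)·(-2) − (-5)·2)| = 27, so the area is 27/2.
Summing gcd(|Δx|,|Δy|) over the edges gives the boundary count: gcd(7,1) + gcd(8,5) + gcd(1,4) = 1+1+1 = 3.
Scaling by 2 multiplies the area by 2² = 4 (so the new area is 54) and multiplies the boundary lattice-point count by 2, giving 6.
By Pick's theorem, the interior count of the dilated polygon is 54 − 6/2 + 1 = 52.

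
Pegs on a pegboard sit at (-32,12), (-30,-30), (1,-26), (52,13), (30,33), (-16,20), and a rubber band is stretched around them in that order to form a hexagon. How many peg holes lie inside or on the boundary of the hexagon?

3208

Using the shoelace formula, 2A = |((-32)·(-30) − (-30)·12) + ((-30)·(-26) − 1·(-30)) + (1·13 − 52·(-26)) + (52·33 − 30·13) + (30·20 − (-16)·33) + ((-16)·12 − (-32)·20)| = 6397, so the area is 6397/2.
The number of boundary lattice points is Σ gcd(|Δx|,|Δy|) = gcd(2,42) + gcd(31,4) + gcd(51,39) + gcd(22,20) + gcd(46,13) + gcd(16,8) = 2+1+3+2+1+8 = 17.
Pick's theorem gives I = A − B/2 + 1 = 6397/2 − 17/2 + 1 = 3191, so the closed region contains I + B = 3191 + 17 = 3208 lattice points.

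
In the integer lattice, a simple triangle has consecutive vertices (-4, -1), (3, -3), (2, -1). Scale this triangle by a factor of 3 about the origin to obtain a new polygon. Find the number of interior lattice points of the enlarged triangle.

Using the shoelace formula, 2A = |[(-4)·(-3) − 3·(-1)] + [3·(-1) − 2·(-3)] + [2·(-1) − (-4)·(-1)]| = 12, so the area is 6.
Summing gcd(|Δx|,|Δy|) over the edges gives the boundary count: gcd(7,2) + gcd(1,2) + gcd(6,0) = 1+1+6 = 8.
Scaling by 3 multiplies the area by 3² = 9 (so the new area is 54) and multiplies the boundary lattice-point count by 3, giving 24.
By Pick's theorem, the interior count of the dilated polygon is 54 − 24/2 + 1 = 43.

43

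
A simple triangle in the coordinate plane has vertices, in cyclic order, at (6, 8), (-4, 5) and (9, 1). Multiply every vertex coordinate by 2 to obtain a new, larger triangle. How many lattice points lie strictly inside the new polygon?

156

Using the shoelace formula, 2A = |(6·5 − (-4)·8) + ((-4)·1 − 9·5) + (9·8 − 6·1)| = 79, so the area is 79/2.
Along each edge there are gcd(|Δx|,|Δy|)+1 lattice points, so counting each shared vertex once the boundary has gcd(10,3) + gcd(13,4) + gcd(3,7) = 1+1+1 = 3.
Scaling by 2 multiplies the area by 2² = 4 (so the new area is 158) and multiplies the boundary lattice-point count by 2, giving 6.
By Pick's theorem, the interior count of the dilated polygon is 158 − 6/2 + 1 = 156.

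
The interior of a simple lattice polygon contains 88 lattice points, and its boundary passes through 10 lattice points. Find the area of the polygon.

92

Pick's theorem states A = I + B/2 − 1, so A = 88 + 10/2 − 1 = 92.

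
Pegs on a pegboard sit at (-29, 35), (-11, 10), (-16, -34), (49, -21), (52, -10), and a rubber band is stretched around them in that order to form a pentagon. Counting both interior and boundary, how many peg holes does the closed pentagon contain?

The shoelace formula gives twice the area as |((-29)·10 − (-11)·35) + ((-11)·(-34) − (-16)·10) + ((-16)·(-21) − 49·(-34)) + (49·(-10) − 52·(-21)) + (52·35 − (-29)·(-10))| = 4763, so the area is 4763/2.
The number of boundary lattice points is Σ gcd(|Δx|,|Δy|) = gcd(18,25) + gcd(5,44) + gcd(65,13) + gcd(3,11) + gcd(81,45) = 1+1+13+1+9 = 25.
Pick's theorem gives I = A − B/2 + 1 = 4763/2 − 25/2 + 1 = 2370, so the closed region contains I + B = 2370 + 25 = 2395 lattice points.

2395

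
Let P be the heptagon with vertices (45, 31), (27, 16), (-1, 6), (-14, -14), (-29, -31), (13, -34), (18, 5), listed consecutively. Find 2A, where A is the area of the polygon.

2586

The shoelace formula gives twice the area as |(45·16 − 27·31) + (27·6 − (-1)·16) + ((-1)·(-14) − (-14)·6) + ((-14)·(-31) − (-29)·(-14)) + ((-29)·(-34) − 13·(-31)) + (13·5 − 18·(-34)) + (18·31 − 45·5)| = 2586, so the area is 1293.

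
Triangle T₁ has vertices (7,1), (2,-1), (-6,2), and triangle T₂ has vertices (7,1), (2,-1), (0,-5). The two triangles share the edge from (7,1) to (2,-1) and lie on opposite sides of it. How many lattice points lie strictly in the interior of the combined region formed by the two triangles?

The union is the simple quadrilateral with vertices (7,1), (-6,2), (2,-1), (0,-5) in order.
Using the shoelace formula, 2A = |[7·2 − (-6)·1] + [(-6)·(-1) − 2·2] + [2·(-5) − 0·(-1)] + [0·1 − 7·(-5)]| = 47, so the area is 47/2.
Summing gcd(|Δx|,|Δy|) over the edges gives the boundary count: gcd(13,1) + gcd(8,3) + gcd(2,4) + gcd(7,6) = 1+1+2+1 = 5.
By Pick's theorem I = A − B/2 + 1 = 47/2 − 5/2 + 1 = 22.

22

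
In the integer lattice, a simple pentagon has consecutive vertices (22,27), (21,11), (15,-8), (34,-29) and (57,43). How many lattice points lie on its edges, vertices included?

Along each edge there are gcd(|Δx|,|Δy|)+1 lattice points, so counting each shared vertex once the boundary has gcd(1,16) + gcd(6,19) + gcd(19,21) + gcd(23,72) + gcd(35,16) = 1+1+1+1+1 = 5.

5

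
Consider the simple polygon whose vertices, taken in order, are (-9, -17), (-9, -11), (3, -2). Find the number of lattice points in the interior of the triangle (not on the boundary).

31

Using the shoelace formula, 2A = |((-9)·(-11) − (-9)·(-17)) + ((-9)·(-2) − 3·(-11)) + (3·(-17) − (-9)·(-2))| = 72, so the area is 36.
Along each edge there are gcd(|Δx|,|Δy|)+1 lattice points, so counting each shared vertex once the boundary has gcd(0,6) + gcd(12,9) + gcd(12,15) = 6+3+3 = 12.
Pick's theorem gives I = A − B/2 + 1 = 36 − 12/2 + 1 = 31.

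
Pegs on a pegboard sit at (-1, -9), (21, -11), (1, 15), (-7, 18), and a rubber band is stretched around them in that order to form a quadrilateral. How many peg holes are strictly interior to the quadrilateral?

362

By the shoelace formula, twice the signed area is |((-1)·(-11) − 21·(-9)) + (21·15 − 1·(-11)) + (1·18 − (-7)·15) + ((-7)·(-9) − (-1)·18)| = 730, so the area is 365.
The number of boundary lattice points is Σ gcd(|Δx|,|Δy|) = gcd(22,2) + gcd(20,26) + gcd(8,3) + gcd(6,27) = 2+2+1+3 = 8.
Pick's theorem gives I = A − B/2 + 1 = 365 − 8/2 + 1 = 362.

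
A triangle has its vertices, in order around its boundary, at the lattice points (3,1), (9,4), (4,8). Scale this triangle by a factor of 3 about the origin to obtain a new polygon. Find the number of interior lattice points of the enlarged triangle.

The shoelace formula gives twice the area as |[3·4 − 9·1] + [9·8 − 4·4] + [4·1 − 3·8]| = 39, so the area is 39/2.
Along each edge there are gcd(|Δx|,|Δy|)+1 lattice points, so counting each shared vertex once the boundary has gcd(6,3) + gcd(5,4) + gcd(1,7) = 3+1+1 = 5.
Scaling by 3 multiplies the area by 3² = 9 (so the new area is 175.5) and multiplies the boundary lattice-point count by 3, giving 15.
By Pick's theorem, the interior count of the dilated polygon is 175.5 − 15/2 + 1 = 169.

169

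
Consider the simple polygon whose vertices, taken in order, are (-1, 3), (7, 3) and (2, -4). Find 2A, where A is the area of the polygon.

The shoelace formula gives twice the area as |[(-1)·3 − 7·3] + [7·(-4) − 2·3] + [2·3 − (-1)·(-4)]| = 56, so the area is 28.

56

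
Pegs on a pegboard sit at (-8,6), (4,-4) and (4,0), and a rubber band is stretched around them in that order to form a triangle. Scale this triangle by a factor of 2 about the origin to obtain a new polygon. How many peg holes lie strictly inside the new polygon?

The shoelace formula gives twice the area as |[(-8)·(-4) − 4·6] + [4·0 − 4·(-4)] + [4·6 − (-8)·0]| = 48, so the area is 24.
The number of boundary lattice points is Σ gcd(|Δx|,|Δy|) = gcd(12,10) + gcd(0,4) + gcd(12,6) = 2+4+6 = 12.
Scaling by 2 multiplies the area by 2² = 4 (so the new area is 96) and multiplies the boundary lattice-point count by 2, giving 24.
By Pick's theorem, the interior count of the dilated polygon is 96 − 24/2 + 1 = 85.

85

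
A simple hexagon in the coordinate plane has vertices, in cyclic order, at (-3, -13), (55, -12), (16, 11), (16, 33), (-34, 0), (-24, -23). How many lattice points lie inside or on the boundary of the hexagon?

By the shoelace formula, twice the signed area is |[(-3)·(-12) − 55·(-13)] + [55·11 − 16·(-12)] + [16·33 − 16·11] + [16·0 − (-34)·33] + [(-34)·(-23) − (-24)·0] + [(-24)·(-13) − (-3)·(-23)]| = 4047, so the area is 4047/2.
Along each edge there are gcd(|Δx|,|Δy|)+1 lattice points, so counting each shared vertex once the boundary has gcd(58,1) + gcd(39,23) + gcd(0,22) + gcd(50,33) + gcd(10,23) + gcd(21,10) = 1+1+22+1+1+1 = 27.
Pick's theorem gives I = A − B/2 + 1 = 4047/2 − 27/2 + 1 = 2011, so the closed region contains I + B = 2011 + 27 = 2038 lattice points.

2038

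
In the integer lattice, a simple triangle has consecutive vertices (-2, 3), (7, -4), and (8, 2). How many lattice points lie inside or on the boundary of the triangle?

33

By the shoelace formula, twice the signed area is |[(-2)·(-4) − 7·3] + [7·2 − 8·(-4)] + [8·3 − (-2)·2]| = 61, so the area is 61/2.
The number of boundary lattice points is Σ gcd(|Δx|,|Δy|) = gcd(9,7) + gcd(1,6) + gcd(10,1) = 1+1+1 = 3.
Pick's theorem gives I = A − B/2 + 1 = 61/2 − 3/2 + 1 = 30, so the closed region contains I + B = 30 + 3 = 33 lattice points.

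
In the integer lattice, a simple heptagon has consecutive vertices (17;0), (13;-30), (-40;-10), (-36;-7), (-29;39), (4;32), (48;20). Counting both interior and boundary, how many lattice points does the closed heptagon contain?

3210

By the shoelace formula, twice the signed area is |(17·(-30) − 13·0) + (13·(-10) − (-40)·(-30)) + ((-40)·(-7) − (-36)·(-10)) + ((-36)·39 − (-29)·(-7)) + ((-29)·32 − 4·39) + (4·20 − 48·32) + (48·0 − 17·20)| = 6407, so the area is 3203.5.
The number of boundary lattice points is Σ gcd(|Δx|,|Δy|) = gcd(4,30) + gcd(53,20) + gcd(4,3) + gcd(7,46) + gcd(33,7) + gcd(44,12) + gcd(31,20) = 2+1+1+1+1+4+1 = 11.
Pick's theorem gives I = A − B/2 + 1 = 3203.5 − 11/2 + 1 = 3199, so the closed region contains I + B = 3199 + 11 = 3210 lattice points.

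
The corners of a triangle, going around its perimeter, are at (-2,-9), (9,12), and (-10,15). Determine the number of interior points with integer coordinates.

212

By the shoelace formula, twice the signed area is |[(-2)·12 − 9·(-9)] + [9·15 − (-10)·12] + [(-10)·(-9) − (-2)·15]| = 432, so the area is 216.
Along each edge there are gcd(|Δx|,|Δy|)+1 lattice points, so counting each shared vertex once the boundary has gcd(11,21) + gcd(19,3) + gcd(8,24) = 1+1+8 = 10.
By Pick's theorem A = I + B/2 − 1, so I = 216 − 10/2 + 1 = 212.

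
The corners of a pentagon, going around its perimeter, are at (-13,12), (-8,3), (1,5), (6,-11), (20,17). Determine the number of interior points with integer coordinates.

By the shoelace formula, twice the signed area is |[(-13)·3 − (-8)·12] + [(-8)·5 − 1·3] + [1·(-11) − 6·5] + [6·17 − 20·(-11)] + [20·12 − (-13)·17]| = 756, so the area is 378.
Along each edge there are gcd(|Δx|,|Δy|)+1 lattice points, so counting each shared vertex once the boundary has gcd(5,9) + gcd(9,2) + gcd(5,16) + gcd(14,28) + gcd(33,5) = 1+1+1+14+1 = 18.
By Pick's theorem A = I + B/2 − 1, so I = 378 − 18/2 + 1 = 370.

370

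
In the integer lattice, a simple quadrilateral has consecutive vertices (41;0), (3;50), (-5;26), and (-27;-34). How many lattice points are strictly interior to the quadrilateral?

2300

The shoelace formula gives twice the area as |(41·50 − 3·0) + (3·26 − (-5)·50) + ((-5)·(-34) − (-27)·26) + ((-27)·0 − 41·(-34))| = 4644, so the area is 2322.
Summing gcd(|Δx|,|Δy|) over the edges gives the boundary count: gcd(38,50) + gcd(8,24) + gcd(22,60) + gcd(68,34) = 2+8+2+34 = 46.
Pick's theorem gives I = A − B/2 + 1 = 2322 − 46/2 + 1 = 2300.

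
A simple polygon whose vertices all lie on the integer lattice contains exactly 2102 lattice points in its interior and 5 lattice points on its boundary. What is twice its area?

4207

By Pick's theorem, A = I + B/2 − 1 = 2102 + 5/2 − 1 = 4207/2.
Hence 2A = 4207.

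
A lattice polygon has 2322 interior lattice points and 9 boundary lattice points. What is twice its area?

4651

Pick's theorem states A = I + B/2 − 1, so A = 2322 + 9/2 − 1 = 4651/2.
Hence 2A = 4651.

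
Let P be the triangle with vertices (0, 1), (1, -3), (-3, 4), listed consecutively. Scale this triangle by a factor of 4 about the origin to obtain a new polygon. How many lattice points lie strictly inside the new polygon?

63

The shoelace formula gives twice the area as |[0·(-3) − 1·1] + [1·4 − (-3)·(-3)] + [(-3)·1 − 0·4]| = 9, so the area is 9/2.
Summing gcd(|Δx|,|Δy|) over the edges gives the boundary count: gcd(1,4) + gcd(4,7) + gcd(3,3) = 1+1+3 = 5.
Scaling by 4 multiplies the area by 4² = 16 (so the new area is 72) and multiplies the boundary lattice-point count by 4, giving 20.
By Pick's theorem, the interior count of the dilated polygon is 72 − 20/2 + 1 = 63.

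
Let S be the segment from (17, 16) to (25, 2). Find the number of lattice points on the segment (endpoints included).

The number of lattice points on a segment between lattice points is gcd(|Δx|,|Δy|) + 1 = gcd(8,14) + 1 = 2 + 1 = 3.

3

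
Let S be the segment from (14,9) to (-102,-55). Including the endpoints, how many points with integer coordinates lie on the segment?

The number of lattice points on a segment between lattice points is gcd(|Δx|,|Δy|) + 1 = gcd(116,64) + 1 = 4 + 1 = 5.

5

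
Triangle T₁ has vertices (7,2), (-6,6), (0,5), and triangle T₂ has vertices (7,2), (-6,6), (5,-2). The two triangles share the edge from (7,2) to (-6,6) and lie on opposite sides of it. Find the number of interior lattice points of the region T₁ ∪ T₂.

The union is the simple quadrilateral with vertices (7,2), (0,5), (-6,6), (5,-2) in order.
Using the shoelace formula, 2A = |[7·5 − 0·2] + [0·6 − (-6)·5] + [(-6)·(-2) − 5·6] + [5·2 − 7·(-2)]| = 71, so the area is 71/2.
Along each edge there are gcd(|Δx|,|Δy|)+1 lattice points, so counting each shared vertex once the boundary has gcd(7,3) + gcd(6,1) + gcd(11,8) + gcd(2,4) = 1+1+1+2 = 5.
By Pick's theorem I = A − B/2 + 1 = 71/2 − 5/2 + 1 = 34.

34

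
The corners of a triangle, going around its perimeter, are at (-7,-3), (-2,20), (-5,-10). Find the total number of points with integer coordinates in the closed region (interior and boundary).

44

By the shoelace formula, twice the signed area is |((-7)·20 − (-2)·(-3)) + ((-2)·(-10) − (-5)·20) + ((-5)·(-3) − (-7)·(-10))| = 81, so the area is 40.5.
Along each edge there are gcd(|Δx|,|Δy|)+1 lattice points, so counting each shared vertex once the boundary has gcd(5,23) + gcd(3,30) + gcd(2,7) = 1+3+1 = 5.
Pick's theorem gives I = A − B/2 + 1 = 40.5 − 5/2 + 1 = 39, so the closed region contains I + B = 39 + 5 = 44 lattice points.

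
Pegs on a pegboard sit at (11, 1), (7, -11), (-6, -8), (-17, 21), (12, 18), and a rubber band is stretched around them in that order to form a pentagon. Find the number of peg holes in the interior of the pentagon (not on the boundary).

By the shoelace formula, twice the signed area is |[11·(-11) − 7·1] + [7·(-8) − (-6)·(-11)] + [(-6)·21 − (-17)·(-8)] + [(-17)·18 − 12·21] + [12·1 − 11·18]| = 1256, so the area is 628.
Along each edge there are gcd(|Δx|,|Δy|)+1 lattice points, so counting each shared vertex once the boundary has gcd(4,12) + gcd(13,3) + gcd(11,29) + gcd(29,3) + gcd(1,17) = 4+1+1+1+1 = 8.
By Pick's theorem A = I + B/2 − 1, so I = 628 − 8/2 + 1 = 625.

625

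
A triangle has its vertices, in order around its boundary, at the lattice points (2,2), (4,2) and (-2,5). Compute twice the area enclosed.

By the shoelace formula, twice the signed area is |(2·2 − 4·2) + (4·5 − (-2)·2) + ((-2)·2 − 2·5)| = 6, so the area is 3.

6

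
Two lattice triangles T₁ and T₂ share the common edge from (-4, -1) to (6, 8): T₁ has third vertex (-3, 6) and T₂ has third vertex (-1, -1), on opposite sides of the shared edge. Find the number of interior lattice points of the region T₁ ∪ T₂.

42

The union is the simple quadrilateral with vertices (-4, -1), (-3, 6), (6, 8), (-1, -1) in order.
By the shoelace formula, twice the signed area is |[(-4)·6 − (-3)·(-1)] + [(-3)·8 − 6·6] + [6·(-1) − (-1)·8] + [(-1)·(-1) − (-4)·(-1)]| = 88, so the area is 44.
The number of boundary lattice points is Σ gcd(|Δx|,|Δy|) = gcd(1,7) + gcd(9,2) + gcd(7,9) + gcd(3,0) = 1+1+1+3 = 6.
By Pick's theorem I = A − B/2 + 1 = 44 − 6/2 + 1 = 42.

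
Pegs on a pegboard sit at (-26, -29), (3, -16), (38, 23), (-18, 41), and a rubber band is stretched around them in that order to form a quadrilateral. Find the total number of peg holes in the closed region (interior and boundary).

2374

Using the shoelace formula, 2A = |[(-26)·(-16) − 3·(-29)] + [3·23 − 38·(-16)] + [38·41 − (-18)·23] + [(-18)·(-29) − (-26)·41]| = 4740, so the area is 2370.
The number of boundary lattice points is Σ gcd(|Δx|,|Δy|) = gcd(29,13) + gcd(35,39) + gcd(56,18) + gcd(8,70) = 1+1+2+2 = 6.
Pick's theorem gives I = A − B/2 + 1 = 2370 − 6/2 + 1 = 2368, so the closed region contains I + B = 2368 + 6 = 2374 lattice points.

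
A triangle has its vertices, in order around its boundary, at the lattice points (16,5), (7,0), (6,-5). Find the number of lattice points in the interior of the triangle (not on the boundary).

15

Using the shoelace formula, 2A = |(16·0 − 7·5) + (7·(-5) − 6·0) + (6·5 − 16·(-5))| = 40, so the area is 20.
The number of boundary lattice points is Σ gcd(|Δx|,|Δy|) = gcd(9,5) + gcd(1,5) + gcd(10,10) = 1+1+10 = 12.
Pick's theorem gives I = A − B/2 + 1 = 20 − 12/2 + 1 = 15.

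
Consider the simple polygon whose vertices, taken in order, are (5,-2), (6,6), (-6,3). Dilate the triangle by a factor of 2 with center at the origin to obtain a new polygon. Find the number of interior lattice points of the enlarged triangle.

The shoelace formula gives twice the area as |[5·6 − 6·(-2)] + [6·3 − (-6)·6] + [(-6)·(-2) − 5·3]| = 93, so the area is 46.5.
The number of boundary lattice points is Σ gcd(|Δx|,|Δy|) = gcd(1,8) + gcd(12,3) + gcd(11,5) = 1+3+1 = 5.
Scaling by 2 multiplies the area by 2² = 4 (so the new area is 186) and multiplies the boundary lattice-point count by 2, giving 10.
By Pick's theorem, the interior count of the dilated polygon is 186 − 10/2 + 1 = 182.

182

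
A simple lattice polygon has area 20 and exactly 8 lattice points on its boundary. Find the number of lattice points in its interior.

Pick's theorem A = I + B/2 − 1 rearranges to I = A − B/2 + 1 = 20 − 8/2 + 1 = 17.

17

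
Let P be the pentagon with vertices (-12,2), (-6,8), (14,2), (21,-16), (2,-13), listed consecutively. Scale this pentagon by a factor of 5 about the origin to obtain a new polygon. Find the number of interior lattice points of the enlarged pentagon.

The shoelace formula gives twice the area as |((-12)·8 − (-6)·2) + ((-6)·2 − 14·8) + (14·(-16) − 21·2) + (21·(-13) − 2·(-16)) + (2·2 − (-12)·(-13))| = 867, so the area is 867/2.
The number of boundary lattice points is Σ gcd(|Δx|,|Δy|) = gcd(6,6) + gcd(20,6) + gcd(7,18) + gcd(19,3) + gcd(14,15) = 6+2+1+1+1 = 11.
Scaling by 5 multiplies the area by 5² = 25 (so the new area is 10837.5) and multiplies the boundary lattice-point count by 5, giving 55.
By Pick's theorem, the interior count of the dilated polygon is 10837.5 − 55/2 + 1 = 10811.

10811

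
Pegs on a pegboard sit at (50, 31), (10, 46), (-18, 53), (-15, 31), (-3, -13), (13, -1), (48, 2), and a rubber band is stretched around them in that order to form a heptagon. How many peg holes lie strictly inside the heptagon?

Using the shoelace formula, 2A = |[50·46 − 10·31] + [10·53 − (-18)·46] + [(-18)·31 − (-15)·53] + [(-15)·(-13) − (-3)·31] + [(-3)·(-1) − 13·(-13)] + [13·2 − 48·(-1)] + [48·31 − 50·2]| = 5507, so the area is 5507/2.
Summing gcd(|Δx|,|Δy|) over the edges gives the boundary count: gcd(40,15) + gcd(28,7) + gcd(3,22) + gcd(12,44) + gcd(16,12) + gcd(35,3) + gcd(2,29) = 5+7+1+4+4+1+1 = 23.
By Pick's theorem A = I + B/2 − 1, so I = 5507/2 − 23/2 + 1 = 2743.

2743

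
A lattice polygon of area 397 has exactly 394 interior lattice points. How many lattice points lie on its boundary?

Pick's theorem gives A = I + B/2 − 1, so B = 2(A − I + 1) = 2(397 − 394 + 1) = 8.

8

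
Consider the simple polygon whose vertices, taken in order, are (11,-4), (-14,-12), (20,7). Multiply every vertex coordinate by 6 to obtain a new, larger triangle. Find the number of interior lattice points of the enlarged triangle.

By the shoelace formula, twice the signed area is |(11·(-12) − (-14)·(-4)) + ((-14)·7 − 20·(-12)) + (20·(-4) − 11·7)| = 203, so the area is 203/2.
Summing gcd(|Δx|,|Δy|) over the edges gives the boundary count: gcd(25,8) + gcd(34,19) + gcd(9,11) = 1+1+1 = 3.
Scaling by 6 multiplies the area by 6² = 36 (so the new area is 3654) and multiplies the boundary lattice-point count by 6, giving 18.
By Pick's theorem, the interior count of the dilated polygon is 3654 − 18/2 + 1 = 3646.

3646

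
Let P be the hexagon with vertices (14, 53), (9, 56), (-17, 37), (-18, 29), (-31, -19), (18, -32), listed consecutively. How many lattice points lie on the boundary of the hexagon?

6

Summing gcd(|Δx|,|Δy|) over the edges gives the boundary count: gcd(5,3) + gcd(26,19) + gcd(1,8) + gcd(13,48) + gcd(49,13) + gcd(4,85) = 1+1+1+1+1+1 = 6.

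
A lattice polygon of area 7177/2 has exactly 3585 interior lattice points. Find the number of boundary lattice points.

9

Pick's theorem gives A = I + B/2 − 1, so B = 2(A − I + 1) = 2(7177/2 − 3585 + 1) = 9.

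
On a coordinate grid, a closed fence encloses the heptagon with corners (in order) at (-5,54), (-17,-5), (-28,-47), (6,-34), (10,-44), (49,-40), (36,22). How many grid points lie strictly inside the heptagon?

4617

The shoelace formula gives twice the area as |((-5)·(-5) − (-17)·54) + ((-17)·(-47) − (-28)·(-5)) + ((-28)·(-34) − 6·(-47)) + (6·(-44) − 10·(-34)) + (10·(-40) − 49·(-44)) + (49·22 − 36·(-40)) + (36·54 − (-5)·22)| = 9240, so the area is 4620.
Along each edge there are gcd(|Δx|,|Δy|)+1 lattice points, so counting each shared vertex once the boundary has gcd(12,59) + gcd(11,42) + gcd(34,13) + gcd(4,10) + gcd(39,4) + gcd(13,62) + gcd(41,32) = 1+1+1+2+1+1+1 = 8.
By Pick's theorem A = I + B/2 − 1, so I = 4620 − 8/2 + 1 = 4617.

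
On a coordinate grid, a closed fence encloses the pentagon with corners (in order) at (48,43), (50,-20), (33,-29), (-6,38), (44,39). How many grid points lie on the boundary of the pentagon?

8

The number of boundary lattice points is Σ gcd(|Δx|,|Δy|) = gcd(2,63) + gcd(17,9) + gcd(39,67) + gcd(50,1) + gcd(4,4) = 1+1+1+1+4 = 8.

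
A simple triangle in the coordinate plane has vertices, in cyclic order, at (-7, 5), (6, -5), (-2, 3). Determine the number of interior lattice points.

The shoelace formula gives twice the area as |((-7)·(-5) − 6·5) + (6·3 − (-2)·(-5)) + ((-2)·5 − (-7)·3)| = 24, so the area is 12.
Summing gcd(|Δx|,|Δy|) over the edges gives the boundary count: gcd(13,10) + gcd(8,8) + gcd(5,2) = 1+8+1 = 10.
By Pick's theorem A = I + B/2 − 1, so I = 12 − 10/2 + 1 = 8.

8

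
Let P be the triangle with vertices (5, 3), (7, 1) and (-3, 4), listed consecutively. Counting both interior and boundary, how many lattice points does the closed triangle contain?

The shoelace formula gives twice the area as |[5·1 − 7·3] + [7·4 − (-3)·1] + [(-3)·3 − 5·4]| = 14, so the area is 7.
Summing gcd(|Δx|,|Δy|) over the edges gives the boundary count: gcd(2,2) + gcd(10,3) + gcd(8,1) = 2+1+1 = 4.
Pick's theorem gives I = A − B/2 + 1 = 7 − 4/2 + 1 = 6, so the closed region contains I + B = 6 + 4 = 10 lattice points.

10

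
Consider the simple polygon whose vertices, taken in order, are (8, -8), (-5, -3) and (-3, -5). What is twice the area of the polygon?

16

Using the shoelace formula, 2A = |[8·(-3) − (-5)·(-8)] + [(-5)·(-5) − (-3)·(-3)] + [(-3)·(-8) − 8·(-5)]| = 16, so the area is 8.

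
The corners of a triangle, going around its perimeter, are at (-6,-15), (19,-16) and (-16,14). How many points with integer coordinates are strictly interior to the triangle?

355

The shoelace formula gives twice the area as |((-6)·(-16) − 19·(-15)) + (19·14 − (-16)·(-16)) + ((-16)·(-15) − (-6)·14)| = 715, so the area is 715/2.
Along each edge there are gcd(|Δx|,|Δy|)+1 lattice points, so counting each shared vertex once the boundary has gcd(25,1) + gcd(35,30) + gcd(10,29) = 1+5+1 = 7.
By Pick's theorem A = I + B/2 − 1, so I = 715/2 − 7/2 + 1 = 355.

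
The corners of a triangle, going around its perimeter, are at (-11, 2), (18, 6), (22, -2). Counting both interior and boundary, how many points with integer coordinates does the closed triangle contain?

128

The shoelace formula gives twice the area as |((-11)·6 − 18·2) + (18·(-2) − 22·6) + (22·2 − (-11)·(-2))| = 248, so the area is 124.
Summing gcd(|Δx|,|Δy|) over the edges gives the boundary count: gcd(29,4) + gcd(4,8) + gcd(33,4) = 1+4+1 = 6.
Pick's theorem gives I = A − B/2 + 1 = 124 − 6/2 + 1 = 122, so the closed region contains I + B = 122 + 6 = 128 lattice points.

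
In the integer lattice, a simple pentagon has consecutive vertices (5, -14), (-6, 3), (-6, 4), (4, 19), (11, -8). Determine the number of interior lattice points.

274

Using the shoelace formula, 2A = |(5·3 − (-6)·(-14)) + ((-6)·4 − (-6)·3) + ((-6)·19 − 4·4) + (4·(-8) − 11·19) + (11·(-14) − 5·(-8))| = 560, so the area is 280.
Summing gcd(|Δx|,|Δy|) over the edges gives the boundary count: gcd(11,17) + gcd(0,1) + gcd(10,15) + gcd(7,27) + gcd(6,6) = 1+1+5+1+6 = 14.
Pick's theorem gives I = A − B/2 + 1 = 280 − 14/2 + 1 = 274.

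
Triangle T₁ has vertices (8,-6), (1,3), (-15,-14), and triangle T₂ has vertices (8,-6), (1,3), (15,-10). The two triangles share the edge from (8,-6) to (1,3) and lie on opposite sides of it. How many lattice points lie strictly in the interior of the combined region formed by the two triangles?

The union is the simple quadrilateral with vertices (8,-6), (-15,-14), (1,3), (15,-10) in order.
Using the shoelace formula, 2A = |[8·(-14) − (-15)·(-6)] + [(-15)·3 − 1·(-14)] + [1·(-10) − 15·3] + [15·(-6) − 8·(-10)]| = 298, so the area is 149.
Summing gcd(|Δx|,|Δy|) over the edges gives the boundary count: gcd(23,8) + gcd(16,17) + gcd(14,13) + gcd(7,4) = 1+1+1+1 = 4.
By Pick's theorem I = A − B/2 + 1 = 149 − 4/2 + 1 = 148.

148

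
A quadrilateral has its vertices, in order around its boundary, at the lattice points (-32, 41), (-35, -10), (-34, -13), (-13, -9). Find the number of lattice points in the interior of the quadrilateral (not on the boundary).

By the shoelace formula, twice the signed area is |((-32)·(-10) − (-35)·41) + ((-35)·(-13) − (-34)·(-10)) + ((-34)·(-9) − (-13)·(-13)) + ((-13)·41 − (-32)·(-9))| = 1186, so the area is 593.
The number of boundary lattice points is Σ gcd(|Δx|,|Δy|) = gcd(3,51) + gcd(1,3) + gcd(21,4) + gcd(19,50) = 3+1+1+1 = 6.
Pick's theorem gives I = A − B/2 + 1 = 593 − 6/2 + 1 = 591.

591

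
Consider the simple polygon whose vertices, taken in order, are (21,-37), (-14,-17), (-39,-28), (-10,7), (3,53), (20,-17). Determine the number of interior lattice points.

By the shoelace formula, twice the signed area is |[21·(-17) − (-14)·(-37)] + [(-14)·(-28) − (-39)·(-17)] + [(-39)·7 − (-10)·(-28)] + [(-10)·53 − 3·7] + [3·(-17) − 20·53] + [20·(-37) − 21·(-17)]| = 3744, so the area is 1872.
Along each edge there are gcd(|Δx|,|Δy|)+1 lattice points, so counting each shared vertex once the boundary has gcd(35,20) + gcd(25,11) + gcd(29,35) + gcd(13,46) + gcd(17,70) + gcd(1,20) = 5+1+1+1+1+1 = 10.
By Pick's theorem A = I + B/2 − 1, so I = 1872 − 10/2 + 1 = 1868.

1868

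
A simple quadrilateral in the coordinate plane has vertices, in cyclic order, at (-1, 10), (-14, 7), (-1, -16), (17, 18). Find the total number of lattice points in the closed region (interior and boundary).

The shoelace formula gives twice the area as |((-1)·7 − (-14)·10) + ((-14)·(-16) − (-1)·7) + ((-1)·18 − 17·(-16)) + (17·10 − (-1)·18)| = 806, so the area is 403.
The number of boundary lattice points is Σ gcd(|Δx|,|Δy|) = gcd(13,3) + gcd(13,23) + gcd(18,34) + gcd(18,8) = 1+1+2+2 = 6.
Pick's theorem gives I = A − B/2 + 1 = 403 − 6/2 + 1 = 401, so the closed region contains I + B = 401 + 6 = 407 lattice points.

407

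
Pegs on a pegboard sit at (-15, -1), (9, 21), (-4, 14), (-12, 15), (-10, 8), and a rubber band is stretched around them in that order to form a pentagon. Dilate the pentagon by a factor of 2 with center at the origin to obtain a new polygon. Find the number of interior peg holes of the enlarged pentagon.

387

The shoelace formula gives twice the area as |((-15)·21 − 9·(-1)) + (9·14 − (-4)·21) + ((-4)·15 − (-12)·14) + ((-12)·8 − (-10)·15) + ((-10)·(-1) − (-15)·8)| = 196, so the area is 98.
Summing gcd(|Δx|,|Δy|) over the edges gives the boundary count: gcd(24,22) + gcd(13,7) + gcd(8,1) + gcd(2,7) + gcd(5,9) = 2+1+1+1+1 = 6.
Scaling by 2 multiplies the area by 2² = 4 (so the new area is 392) and multiplies the boundary lattice-point count by 2, giving 12.
By Pick's theorem, the interior count of the dilated polygon is 392 − 12/2 + 1 = 387.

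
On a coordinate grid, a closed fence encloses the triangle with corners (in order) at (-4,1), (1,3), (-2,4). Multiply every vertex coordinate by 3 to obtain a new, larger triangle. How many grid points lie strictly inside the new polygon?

46

By the shoelace formula, twice the signed area is |((-4)·3 − 1·1) + (1·4 − (-2)·3) + ((-2)·1 − (-4)·4)| = 11, so the area is 11/2.
The number of boundary lattice points is Σ gcd(|Δx|,|Δy|) = gcd(5,2) + gcd(3,1) + gcd(2,3) = 1+1+1 = 3.
Scaling by 3 multiplies the area by 3² = 9 (so the new area is 99/2) and multiplies the boundary lattice-point count by 3, giving 9.
By Pick's theorem, the interior count of the dilated polygon is 99/2 − 9/2 + 1 = 46.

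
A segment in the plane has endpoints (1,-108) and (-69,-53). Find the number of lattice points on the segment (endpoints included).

The number of lattice points on a segment between lattice points is gcd(|Δx|,|Δy|) + 1 = gcd(70,55) + 1 = 5 + 1 = 6.

6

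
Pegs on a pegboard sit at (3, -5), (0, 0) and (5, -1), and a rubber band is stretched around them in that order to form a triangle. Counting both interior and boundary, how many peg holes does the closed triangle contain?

By the shoelace formula, twice the signed area is |(3·0 − 0·(-5)) + (0·(-1) − 5·0) + (5·(-5) − 3·(-1))| = 22, so the area is 11.
Along each edge there are gcd(|Δx|,|Δy|)+1 lattice points, so counting each shared vertex once the boundary has gcd(3,5) + gcd(5,1) + gcd(2,4) = 1+1+2 = 4.
Pick's theorem gives I = A − B/2 + 1 = 11 − 4/2 + 1 = 10, so the closed region contains I + B = 10 + 4 = 14 lattice points.

14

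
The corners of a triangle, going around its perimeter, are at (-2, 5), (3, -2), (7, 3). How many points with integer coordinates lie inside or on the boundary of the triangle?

29

The shoelace formula gives twice the area as |[(-2)·(-2) − 3·5] + [3·3 − 7·(-2)] + [7·5 − (-2)·3]| = 53, so the area is 26.5.
Along each edge there are gcd(|Δx|,|Δy|)+1 lattice points, so counting each shared vertex once the boundary has gcd(5,7) + gcd(4,5) + gcd(9,2) = 1+1+1 = 3.
Pick's theorem gives I = A − B/2 + 1 = 26.5 − 3/2 + 1 = 26, so the closed region contains I + B = 26 + 3 = 29 lattice points.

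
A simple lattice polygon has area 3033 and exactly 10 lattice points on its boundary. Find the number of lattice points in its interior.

3029

Pick's theorem A = I + B/2 − 1 rearranges to I = A − B/2 + 1 = 3033 − 10/2 + 1 = 3029.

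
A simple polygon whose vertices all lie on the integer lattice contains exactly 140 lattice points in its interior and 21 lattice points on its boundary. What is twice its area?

299

Pick's theorem states A = I + B/2 − 1, so A = 140 + 21/2 − 1 = 299/2.
Hence 2A = 299.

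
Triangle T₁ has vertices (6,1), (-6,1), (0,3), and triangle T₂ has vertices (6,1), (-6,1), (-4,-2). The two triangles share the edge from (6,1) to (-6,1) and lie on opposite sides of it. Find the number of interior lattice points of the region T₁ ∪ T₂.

The union is the simple quadrilateral with vertices (6,1), (0,3), (-6,1), (-4,-2) in order.
The shoelace formula gives twice the area as |(6·3 − 0·1) + (0·1 − (-6)·3) + ((-6)·(-2) − (-4)·1) + ((-4)·1 − 6·(-2))| = 60, so the area is 30.
The number of boundary lattice points is Σ gcd(|Δx|,|Δy|) = gcd(6,2) + gcd(6,2) + gcd(2,3) + gcd(10,3) = 2+2+1+1 = 6.
By Pick's theorem I = A − B/2 + 1 = 30 − 6/2 + 1 = 28.

28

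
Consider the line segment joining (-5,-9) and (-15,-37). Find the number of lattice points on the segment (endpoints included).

3

The number of lattice points on a segment between lattice points is gcd(|Δx|,|Δy|) + 1 = gcd(10,28) + 1 = 2 + 1 = 3.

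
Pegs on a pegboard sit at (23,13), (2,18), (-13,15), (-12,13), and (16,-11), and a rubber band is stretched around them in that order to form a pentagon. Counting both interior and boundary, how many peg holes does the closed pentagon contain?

The shoelace formula gives twice the area as |(23·18 − 2·13) + (2·15 − (-13)·18) + ((-13)·13 − (-12)·15) + ((-12)·(-11) − 16·13) + (16·13 − 23·(-11))| = 1048, so the area is 524.
Summing gcd(|Δx|,|Δy|) over the edges gives the boundary count: gcd(21,5) + gcd(15,3) + gcd(1,2) + gcd(28,24) + gcd(7,24) = 1+3+1+4+1 = 10.
Pick's theorem gives I = A − B/2 + 1 = 524 − 10/2 + 1 = 520, so the closed region contains I + B = 520 + 10 = 530 lattice points.

530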